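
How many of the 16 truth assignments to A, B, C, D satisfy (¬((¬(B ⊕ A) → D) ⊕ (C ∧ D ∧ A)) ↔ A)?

A | B | C | D || (B ⊕ A) | ¬(B ⊕ A) | (¬(B ⊕ A) → D) | (C ∧ D ∧ A) | φ
T | T | T | T ||    F    |    T     |       T        |      T      | T
T | T | T | F ||    F    |    T     |       F        |      F      | T
T | T | F | T ||    F    |    T     |       T        |      F      | F
T | T | F | F ||    F    |    T     |       F        |      F      | T
T | F | T | T ||    T    |    F     |       T        |      T      | T
T | F | T | F ||    T    |    F     |       T        |      F      | F
T | F | F | T ||    T    |    F     |       T        |      F      | F
T | F | F | F ||    T    |    F     |       T        |      F      | F
F | T | T | T ||    T    |    F     |       T        |      F      | T
F | T | T | F ||    T    |    F     |       T        |      F      | T
F | T | F | T ||    T    |    F     |       T        |      F      | T
F | T | F | F ||    T    |    F     |       T        |      F      | T
F | F | T | T ||    F    |    T     |       T        |      F      | T
F | F | T | F ||    F    |    T     |       F        |      F      | F
F | F | F | T ||    F    |    T     |       T        |      F      | T
F | F | F | F ||    F    |    T     |       F        |      F      | F
The formula is true on 10 of the 16 rows.

10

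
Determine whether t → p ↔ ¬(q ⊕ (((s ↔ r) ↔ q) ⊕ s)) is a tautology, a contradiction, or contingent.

contingent

  p   |   q   |   r   |   s   |   t   |   φ  
----- | ----- | ----- | ----- | ----- | -----
False | False | False | False | False |  True
False | False | False | False |  True | False
False | False | False |  True | False |  True
False | False | False |  True |  True | False
False | False |  True | False | False | False
False | False |  True | False |  True |  True
False | False |  True |  True | False | False
False | False |  True |  True |  True |  True
False |  True | False | False | False |  True
False |  True | False | False |  True | False
False |  True | False |  True | False |  True
False |  True | False |  True |  True | False
False |  True |  True | False | False | False
False |  True |  True | False |  True |  True
False |  True |  True |  True | False | False
False |  True |  True |  True |  True |  True
 True | False | False | False | False |  True
 True | False | False | False |  True |  True
 True | False | False |  True | False |  True
 True | False | False |  True |  True |  True
 True | False |  True | False | False | False
 True | False |  True | False |  True | False
 True | False |  True |  True | False | False
 True | False |  True |  True |  True | False
 True |  True | False | False | False |  True
 True |  True | False | False |  True |  True
 True |  True | False |  True | False |  True
 True |  True | False |  True |  True |  True
 True |  True |  True | False | False | False
 True |  True |  True | False |  True | False
 True |  True |  True |  True | False | False
 True |  True |  True |  True |  True | False
16 of 32 rows are True, so the formula is contingent.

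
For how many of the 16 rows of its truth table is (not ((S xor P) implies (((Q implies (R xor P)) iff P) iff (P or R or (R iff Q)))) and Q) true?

P  Q  R  S  |  φ
F  F  F  F  |  F
F  F  F  T  |  F
F  F  T  F  |  F
F  F  T  T  |  F
F  T  F  F  |  F
F  T  F  T  |  T
F  T  T  F  |  F
F  T  T  T  |  T
T  F  F  F  |  F
T  F  F  T  |  F
T  F  T  F  |  F
T  F  T  T  |  F
T  T  F  F  |  F
T  T  F  T  |  F
T  T  T  F  |  T
T  T  T  T  |  F
The formula is true on 3 of the 16 rows.

3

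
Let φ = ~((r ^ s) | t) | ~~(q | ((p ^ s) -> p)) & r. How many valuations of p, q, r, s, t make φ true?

p | q | r | s | t || φ
T | T | T | T | T || T
T | T | T | T | F || T
T | T | T | F | T || T
T | T | T | F | F || T
T | T | F | T | T || F
T | T | F | T | F || F
T | T | F | F | T || F
T | T | F | F | F || T
T | F | T | T | T || T
T | F | T | T | F || T
T | F | T | F | T || T
T | F | T | F | F || T
T | F | F | T | T || F
T | F | F | T | F || F
T | F | F | F | T || F
T | F | F | F | F || T
F | T | T | T | T || T
F | T | T | T | F || T
F | T | T | F | T || T
F | T | T | F | F || T
F | T | F | T | T || F
F | T | F | T | F || F
F | T | F | F | T || F
F | T | F | F | F || T
F | F | T | T | T || F
F | F | T | T | F || T
F | F | T | F | T || T
F | F | T | F | F || T
F | F | F | T | T || F
F | F | F | T | F || F
F | F | F | F | T || F
F | F | F | F | F || T
The formula is true on 19 of the 32 rows.

19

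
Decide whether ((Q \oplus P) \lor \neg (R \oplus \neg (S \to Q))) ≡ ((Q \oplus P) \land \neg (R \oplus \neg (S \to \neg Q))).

P | Q | R | S || φ | ψ
F | F | F | F || T | F
F | F | F | T || F | F
F | F | T | F || F | F
F | F | T | T || T | F
F | T | F | F || T | T
F | T | F | T || T | F
F | T | T | F || T | F
F | T | T | T || T | T
T | F | F | F || T | T
T | F | F | T || T | T
T | F | T | F || T | F
T | F | T | T || T | F
T | T | F | F || T | F
T | T | F | T || T | F
T | T | T | F || F | F
T | T | T | T || F | F
The columns differ at P=F, Q=F, R=F, S=F (φ=T, ψ=F), so they are not equivalent.

not equivalent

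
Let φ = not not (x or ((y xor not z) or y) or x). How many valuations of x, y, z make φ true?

x  y  z  |  not z  (y xor not z)  ((y xor not z) or y)  φ
T  T  T  |    F          T                 T            T
T  T  F  |    T          F                 T            T
T  F  T  |    F          F                 F            T
T  F  F  |    T          T                 T            T
F  T  T  |    F          T                 T            T
F  T  F  |    T          F                 T            T
F  F  T  |    F          F                 F            F
F  F  F  |    T          T                 T            T
The formula is true on 7 of the 8 rows.

7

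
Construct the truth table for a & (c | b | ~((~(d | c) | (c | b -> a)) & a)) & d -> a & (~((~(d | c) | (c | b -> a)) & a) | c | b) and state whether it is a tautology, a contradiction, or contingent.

tautology

  a      b      c      d       (c | b)  (d | c)  ~(d | c)  ((c | b) -> a)  (~(d | c) | ((c | b) -> a))    φ  
False  False  False  False      False    False     True         True                   True              True
False  False  False   True      False     True    False         True                   True              True
False  False   True  False       True     True    False        False                  False              True
False  False   True   True       True     True    False        False                  False              True
False   True  False  False       True    False     True        False                   True              True
False   True  False   True       True     True    False        False                  False              True
False   True   True  False       True     True    False        False                  False              True
False   True   True   True       True     True    False        False                  False              True
 True  False  False  False      False    False     True         True                   True              True
 True  False  False   True      False     True    False         True                   True              True
 True  False   True  False       True     True    False         True                   True              True
 True  False   True   True       True     True    False         True                   True              True
 True   True  False  False       True    False     True         True                   True              True
 True   True  False   True       True     True    False         True                   True              True
 True   True   True  False       True     True    False         True                   True              True
 True   True   True   True       True     True    False         True                   True              True
Every row is True, so the formula is a tautology.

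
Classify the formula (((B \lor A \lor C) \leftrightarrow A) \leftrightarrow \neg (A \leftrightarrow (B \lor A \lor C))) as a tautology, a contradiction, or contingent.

contradiction

A  B  C  |  φ
F  F  F  |  F
F  F  T  |  F
F  T  F  |  F
F  T  T  |  F
T  F  F  |  F
T  F  T  |  F
T  T  F  |  F
T  T  T  |  F
Every row is F, so the formula is a contradiction.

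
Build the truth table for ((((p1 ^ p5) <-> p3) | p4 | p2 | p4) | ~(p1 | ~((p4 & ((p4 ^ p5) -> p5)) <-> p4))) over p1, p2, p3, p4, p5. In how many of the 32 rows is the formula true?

p1  p2  p3  p4  p5  |  φ
0   0   0   0   0   |  1
0   0   0   0   1   |  1
0   0   0   1   0   |  1
0   0   0   1   1   |  1
0   0   1   0   0   |  1
0   0   1   0   1   |  1
0   0   1   1   0   |  1
0   0   1   1   1   |  1
0   1   0   0   0   |  1
0   1   0   0   1   |  1
0   1   0   1   0   |  1
0   1   0   1   1   |  1
0   1   1   0   0   |  1
0   1   1   0   1   |  1
0   1   1   1   0   |  1
0   1   1   1   1   |  1
1   0   0   0   0   |  0
1   0   0   0   1   |  1
1   0   0   1   0   |  1
1   0   0   1   1   |  1
1   0   1   0   0   |  1
1   0   1   0   1   |  0
1   0   1   1   0   |  1
1   0   1   1   1   |  1
1   1   0   0   0   |  1
1   1   0   0   1   |  1
1   1   0   1   0   |  1
1   1   0   1   1   |  1
1   1   1   0   0   |  1
1   1   1   0   1   |  1
1   1   1   1   0   |  1
1   1   1   1   1   |  1
The formula is true on 30 of the 32 rows.

30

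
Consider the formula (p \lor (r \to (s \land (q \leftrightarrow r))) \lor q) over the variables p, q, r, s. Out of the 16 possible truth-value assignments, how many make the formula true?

14

p | q | r | s | (q \leftrightarrow r) | φ
- | - | - | - | --------------------- | -
T | T | T | T |           T           | T
T | T | T | F |           T           | T
T | T | F | T |           F           | T
T | T | F | F |           F           | T
T | F | T | T |           F           | T
T | F | T | F |           F           | T
T | F | F | T |           T           | T
T | F | F | F |           T           | T
F | T | T | T |           T           | T
F | T | T | F |           T           | T
F | T | F | T |           F           | T
F | T | F | F |           F           | T
F | F | T | T |           F           | F
F | F | T | F |           F           | F
F | F | F | T |           T           | T
F | F | F | F |           T           | T
The formula is true on 14 of the 16 rows.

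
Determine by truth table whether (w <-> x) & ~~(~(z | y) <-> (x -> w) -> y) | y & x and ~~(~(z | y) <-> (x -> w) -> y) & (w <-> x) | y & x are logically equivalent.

equivalent

x | y | z | w || φ | ψ
F | F | F | F || F | F
F | F | F | T || F | F
F | F | T | F || T | T
F | F | T | T || F | F
F | T | F | F || F | F
F | T | F | T || F | F
F | T | T | F || F | F
F | T | T | T || F | F
T | F | F | F || F | F
T | F | F | T || F | F
T | F | T | F || F | F
T | F | T | T || T | T
T | T | F | F || T | T
T | T | F | T || T | T
T | T | T | F || T | T
T | T | T | T || T | T
The columns for φ and ψ agree on every row, so they are logically equivalent.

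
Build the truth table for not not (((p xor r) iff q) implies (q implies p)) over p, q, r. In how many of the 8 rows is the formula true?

7

p | q | r | φ
- | - | - | -
T | T | T | T
T | T | F | T
T | F | T | T
T | F | F | T
F | T | T | F
F | T | F | T
F | F | T | T
F | F | F | T
The formula is true on 7 of the 8 rows.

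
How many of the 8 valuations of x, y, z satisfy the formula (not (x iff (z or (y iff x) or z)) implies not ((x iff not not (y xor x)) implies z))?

x | y | z | (y iff x) | (z or (y iff x) or z) | (y xor x) | not (y xor x) | not not (y xor x) | (x iff not not (y xor x)) | φ
- | - | - | --------- | --------------------- | --------- | ------------- | ----------------- | ------------------------- | -
1 | 1 | 1 |     1     |           1           |     0     |       1       |         0         |             0             | 1
1 | 1 | 0 |     1     |           1           |     0     |       1       |         0         |             0             | 1
1 | 0 | 1 |     0     |           1           |     1     |       0       |         1         |             1             | 1
1 | 0 | 0 |     0     |           0           |     1     |       0       |         1         |             1             | 1
0 | 1 | 1 |     0     |           1           |     1     |       0       |         1         |             0             | 0
0 | 1 | 0 |     0     |           0           |     1     |       0       |         1         |             0             | 1
0 | 0 | 1 |     1     |           1           |     0     |       1       |         0         |             1             | 0
0 | 0 | 0 |     1     |           1           |     0     |       1       |         0         |             1             | 1
The formula is true on 6 of the 8 rows.

6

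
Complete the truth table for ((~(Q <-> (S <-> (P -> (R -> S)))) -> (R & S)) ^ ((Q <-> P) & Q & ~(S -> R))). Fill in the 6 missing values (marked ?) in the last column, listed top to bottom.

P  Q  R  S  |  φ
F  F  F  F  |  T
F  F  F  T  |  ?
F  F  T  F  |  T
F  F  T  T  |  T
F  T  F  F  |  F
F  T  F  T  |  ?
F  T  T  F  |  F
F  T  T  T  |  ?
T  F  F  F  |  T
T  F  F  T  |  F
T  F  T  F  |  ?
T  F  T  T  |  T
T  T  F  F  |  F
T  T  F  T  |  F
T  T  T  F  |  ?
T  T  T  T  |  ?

F, T, T, F, T, T

Row P=F, Q=F, R=F, S=T: (~(Q <-> (S <-> (P -> (R -> S)))) -> (R & S)) = F, ((Q <-> P) & Q & ~(S -> R)) = F, so the formula = F.
Row P=F, Q=T, R=F, S=T: (~(Q <-> (S <-> (P -> (R -> S)))) -> (R & S)) = T, ((Q <-> P) & Q & ~(S -> R)) = F, so the formula = T.
Row P=F, Q=T, R=T, S=T: (~(Q <-> (S <-> (P -> (R -> S)))) -> (R & S)) = T, ((Q <-> P) & Q & ~(S -> R)) = F, so the formula = T.
Row P=T, Q=F, R=T, S=F: (~(Q <-> (S <-> (P -> (R -> S)))) -> (R & S)) = F, ((Q <-> P) & Q & ~(S -> R)) = F, so the formula = F.
Row P=T, Q=T, R=T, S=F: (~(Q <-> (S <-> (P -> (R -> S)))) -> (R & S)) = T, ((Q <-> P) & Q & ~(S -> R)) = F, so the formula = T.
Row P=T, Q=T, R=T, S=T: (~(Q <-> (S <-> (P -> (R -> S)))) -> (R & S)) = T, ((Q <-> P) & Q & ~(S -> R)) = F, so the formula = T.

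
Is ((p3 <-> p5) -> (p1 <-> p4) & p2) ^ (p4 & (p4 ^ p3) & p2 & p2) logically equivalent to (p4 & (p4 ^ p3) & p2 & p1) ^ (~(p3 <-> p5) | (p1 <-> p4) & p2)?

p1  p2  p3  p4  p5  |  φ  ψ
1   1   1   1   1   |  1  1
1   1   1   1   0   |  1  1
1   1   1   0   1   |  0  0
1   1   1   0   0   |  1  1
1   1   0   1   1   |  0  0
1   1   0   1   0   |  0  0
1   1   0   0   1   |  1  1
1   1   0   0   0   |  0  0
1   0   1   1   1   |  0  0
1   0   1   1   0   |  1  1
1   0   1   0   1   |  0  0
1   0   1   0   0   |  1  1
1   0   0   1   1   |  1  1
1   0   0   1   0   |  0  0
1   0   0   0   1   |  1  1
1   0   0   0   0   |  0  0
0   1   1   1   1   |  0  0
0   1   1   1   0   |  1  1
0   1   1   0   1   |  1  1
0   1   1   0   0   |  1  1
0   1   0   1   1   |  0  1
0   1   0   1   0   |  1  0
0   1   0   0   1   |  1  1
0   1   0   0   0   |  1  1
0   0   1   1   1   |  0  0
0   0   1   1   0   |  1  1
0   0   1   0   1   |  0  0
0   0   1   0   0   |  1  1
0   0   0   1   1   |  1  1
0   0   0   1   0   |  0  0
0   0   0   0   1   |  1  1
0   0   0   0   0   |  0  0
The columns differ at p1=0, p2=1, p3=0, p4=1, p5=1 (φ=0, ψ=1), so they are not equivalent.

not equivalent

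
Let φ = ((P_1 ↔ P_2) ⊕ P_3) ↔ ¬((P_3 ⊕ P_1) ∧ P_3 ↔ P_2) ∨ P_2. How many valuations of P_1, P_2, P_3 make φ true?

3

P_1 | P_2 | P_3 || (P_1 ↔ P_2) | ((P_1 ↔ P_2) ⊕ P_3) | (P_3 ⊕ P_1) | ((P_3 ⊕ P_1) ∧ P_3) | (((P_3 ⊕ P_1) ∧ P_3) ↔ P_2) | ¬(((P_3 ⊕ P_1) ∧ P_3) ↔ P_2) | φ
 0  |  0  |  0  ||      1      |          1          |      0      |          0          |              1              |              0               | 0
 0  |  0  |  1  ||      1      |          0          |      1      |          1          |              0              |              1               | 0
 0  |  1  |  0  ||      0      |          0          |      0      |          0          |              0              |              1               | 0
 0  |  1  |  1  ||      0      |          1          |      1      |          1          |              1              |              0               | 1
 1  |  0  |  0  ||      0      |          0          |      1      |          0          |              1              |              0               | 1
 1  |  0  |  1  ||      0      |          1          |      0      |          0          |              1              |              0               | 0
 1  |  1  |  0  ||      1      |          1          |      1      |          0          |              0              |              1               | 1
 1  |  1  |  1  ||      1      |          0          |      0      |          0          |              0              |              1               | 0
The formula is true on 3 of the 8 rows.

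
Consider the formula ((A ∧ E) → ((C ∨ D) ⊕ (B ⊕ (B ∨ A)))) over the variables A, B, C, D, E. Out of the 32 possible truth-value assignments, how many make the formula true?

28

  A      B      C      D      E    |    φ  
False  False  False  False  False  |   True
False  False  False  False   True  |   True
False  False  False   True  False  |   True
False  False  False   True   True  |   True
False  False   True  False  False  |   True
False  False   True  False   True  |   True
False  False   True   True  False  |   True
False  False   True   True   True  |   True
False   True  False  False  False  |   True
False   True  False  False   True  |   True
False   True  False   True  False  |   True
False   True  False   True   True  |   True
False   True   True  False  False  |   True
False   True   True  False   True  |   True
False   True   True   True  False  |   True
False   True   True   True   True  |   True
 True  False  False  False  False  |   True
 True  False  False  False   True  |   True
 True  False  False   True  False  |   True
 True  False  False   True   True  |  False
 True  False   True  False  False  |   True
 True  False   True  False   True  |  False
 True  False   True   True  False  |   True
 True  False   True   True   True  |  False
 True   True  False  False  False  |   True
 True   True  False  False   True  |  False
 True   True  False   True  False  |   True
 True   True  False   True   True  |   True
 True   True   True  False  False  |   True
 True   True   True  False   True  |   True
 True   True   True   True  False  |   True
 True   True   True   True   True  |   True
The formula is true on 28 of the 32 rows.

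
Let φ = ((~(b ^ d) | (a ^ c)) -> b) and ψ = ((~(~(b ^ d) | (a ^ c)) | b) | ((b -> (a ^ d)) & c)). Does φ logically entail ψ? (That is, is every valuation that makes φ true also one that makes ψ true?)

a | b | c | d || φ | ψ
0 | 0 | 0 | 0 || 0 | 0
0 | 0 | 0 | 1 || 1 | 1
0 | 0 | 1 | 0 || 0 | 1
0 | 0 | 1 | 1 || 0 | 1
0 | 1 | 0 | 0 || 1 | 1
0 | 1 | 0 | 1 || 1 | 1
0 | 1 | 1 | 0 || 1 | 1
0 | 1 | 1 | 1 || 1 | 1
1 | 0 | 0 | 0 || 0 | 0
1 | 0 | 0 | 1 || 0 | 0
1 | 0 | 1 | 0 || 0 | 1
1 | 0 | 1 | 1 || 1 | 1
1 | 1 | 0 | 0 || 1 | 1
1 | 1 | 0 | 1 || 1 | 1
1 | 1 | 1 | 0 || 1 | 1
1 | 1 | 1 | 1 || 1 | 1
In every row where φ is true, ψ is also true, so φ ⊨ ψ.

yes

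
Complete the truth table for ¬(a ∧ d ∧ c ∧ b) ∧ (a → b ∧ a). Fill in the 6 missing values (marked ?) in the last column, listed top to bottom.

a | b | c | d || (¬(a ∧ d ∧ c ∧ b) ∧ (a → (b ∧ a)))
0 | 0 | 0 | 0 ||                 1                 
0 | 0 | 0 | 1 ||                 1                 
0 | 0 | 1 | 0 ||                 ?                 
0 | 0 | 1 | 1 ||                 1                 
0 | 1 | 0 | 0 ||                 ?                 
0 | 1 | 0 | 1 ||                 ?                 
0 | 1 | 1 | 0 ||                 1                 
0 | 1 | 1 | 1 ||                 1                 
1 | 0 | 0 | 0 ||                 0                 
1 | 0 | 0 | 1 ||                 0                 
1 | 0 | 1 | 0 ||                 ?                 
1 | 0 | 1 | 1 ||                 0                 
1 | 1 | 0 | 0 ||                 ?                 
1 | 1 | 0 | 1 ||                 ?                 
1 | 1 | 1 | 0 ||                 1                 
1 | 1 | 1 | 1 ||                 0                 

1, 1, 1, 0, 1, 1

Row a=0, b=0, c=1, d=0: ¬(a ∧ d ∧ c ∧ b) = 1, (a → b ∧ a) = 1, so (¬(a ∧ d ∧ c ∧ b) ∧ (a → (b ∧ a))) = 1.
Row a=0, b=1, c=0, d=0: ¬(a ∧ d ∧ c ∧ b) = 1, (a → b ∧ a) = 1, so (¬(a ∧ d ∧ c ∧ b) ∧ (a → (b ∧ a))) = 1.
Row a=0, b=1, c=0, d=1: ¬(a ∧ d ∧ c ∧ b) = 1, (a → b ∧ a) = 1, so (¬(a ∧ d ∧ c ∧ b) ∧ (a → (b ∧ a))) = 1.
Row a=1, b=0, c=1, d=0: ¬(a ∧ d ∧ c ∧ b) = 1, (a → b ∧ a) = 0, so (¬(a ∧ d ∧ c ∧ b) ∧ (a → (b ∧ a))) = 0.
Row a=1, b=1, c=0, d=0: ¬(a ∧ d ∧ c ∧ b) = 1, (a → b ∧ a) = 1, so (¬(a ∧ d ∧ c ∧ b) ∧ (a → (b ∧ a))) = 1.
Row a=1, b=1, c=0, d=1: ¬(a ∧ d ∧ c ∧ b) = 1, (a → b ∧ a) = 1, so (¬(a ∧ d ∧ c ∧ b) ∧ (a → (b ∧ a))) = 1.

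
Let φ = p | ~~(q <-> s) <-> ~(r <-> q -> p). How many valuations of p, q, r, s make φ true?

8

p | q | r | s | φ
- | - | - | - | -
T | T | T | T | F
T | T | T | F | F
T | T | F | T | T
T | T | F | F | T
T | F | T | T | F
T | F | T | F | F
T | F | F | T | T
T | F | F | F | T
F | T | T | T | T
F | T | T | F | F
F | T | F | T | F
F | T | F | F | T
F | F | T | T | T
F | F | T | F | F
F | F | F | T | F
F | F | F | F | T
The formula is true on 8 of the 16 rows.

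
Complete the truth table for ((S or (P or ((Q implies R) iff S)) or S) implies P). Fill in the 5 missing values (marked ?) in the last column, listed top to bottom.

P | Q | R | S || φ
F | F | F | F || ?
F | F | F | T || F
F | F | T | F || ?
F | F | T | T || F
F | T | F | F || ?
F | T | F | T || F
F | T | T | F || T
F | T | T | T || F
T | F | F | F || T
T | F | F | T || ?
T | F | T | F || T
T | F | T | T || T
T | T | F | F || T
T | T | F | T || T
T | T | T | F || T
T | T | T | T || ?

T, T, F, T, T

Row P=F, Q=F, R=F, S=F: (S or (P or ((Q implies R) iff S)) or S) = F, so the formula = T.
Row P=F, Q=F, R=T, S=F: (S or (P or ((Q implies R) iff S)) or S) = F, so the formula = T.
Row P=F, Q=T, R=F, S=F: (S or (P or ((Q implies R) iff S)) or S) = T, so the formula = F.
Row P=T, Q=F, R=F, S=T: (S or (P or ((Q implies R) iff S)) or S) = T, so the formula = T.
Row P=T, Q=T, R=T, S=T: (S or (P or ((Q implies R) iff S)) or S) = T, so the formula = T.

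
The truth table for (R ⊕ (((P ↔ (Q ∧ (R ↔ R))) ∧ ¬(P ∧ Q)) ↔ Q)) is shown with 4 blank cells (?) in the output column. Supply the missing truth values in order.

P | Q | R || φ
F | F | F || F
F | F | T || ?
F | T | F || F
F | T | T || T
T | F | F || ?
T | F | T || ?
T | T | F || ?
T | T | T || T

Row P=F, Q=F, R=T: (((P ↔ (Q ∧ (R ↔ R))) ∧ ¬(P ∧ Q)) ↔ Q) = F, so the formula = T.
Row P=T, Q=F, R=F: (((P ↔ (Q ∧ (R ↔ R))) ∧ ¬(P ∧ Q)) ↔ Q) = T, so the formula = T.
Row P=T, Q=F, R=T: (((P ↔ (Q ∧ (R ↔ R))) ∧ ¬(P ∧ Q)) ↔ Q) = T, so the formula = F.
Row P=T, Q=T, R=F: (((P ↔ (Q ∧ (R ↔ R))) ∧ ¬(P ∧ Q)) ↔ Q) = F, so the formula = F.

T, T, F, F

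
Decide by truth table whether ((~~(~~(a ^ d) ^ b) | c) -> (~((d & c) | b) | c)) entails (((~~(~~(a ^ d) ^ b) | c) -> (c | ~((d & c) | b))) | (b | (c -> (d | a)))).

yes

a | b | c | d || φ | ψ
T | T | T | T || T | T
T | T | T | F || T | T
T | T | F | T || F | T
T | T | F | F || T | T
T | F | T | T || T | T
T | F | T | F || T | T
T | F | F | T || T | T
T | F | F | F || T | T
F | T | T | T || T | T
F | T | T | F || T | T
F | T | F | T || T | T
F | T | F | F || F | T
F | F | T | T || T | T
F | F | T | F || T | T
F | F | F | T || T | T
F | F | F | F || T | T
In every row where φ is true, ψ is also true, so φ ⊨ ψ.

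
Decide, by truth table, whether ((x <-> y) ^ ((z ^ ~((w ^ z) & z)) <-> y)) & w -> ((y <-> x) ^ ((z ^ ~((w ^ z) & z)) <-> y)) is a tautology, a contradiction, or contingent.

  x   |   y   |   z   |   w   || (x <-> y) | (w ^ z) | ((w ^ z) & z) | ~((w ^ z) & z) | (z ^ ~((w ^ z) & z)) | ((z ^ ~((w ^ z) & z)) <-> y) | (y <-> x) |   φ  
 True |  True |  True |  True ||    True   |  False  |     False     |      True      |        False         |            False             |    True   |  True
 True |  True |  True | False ||    True   |   True  |      True     |     False      |         True         |             True             |    True   |  True
 True |  True | False |  True ||    True   |   True  |     False     |      True      |         True         |             True             |    True   |  True
 True |  True | False | False ||    True   |  False  |     False     |      True      |         True         |             True             |    True   |  True
 True | False |  True |  True ||   False   |  False  |     False     |      True      |        False         |             True             |   False   |  True
 True | False |  True | False ||   False   |   True  |      True     |     False      |         True         |            False             |   False   |  True
 True | False | False |  True ||   False   |   True  |     False     |      True      |         True         |            False             |   False   |  True
 True | False | False | False ||   False   |  False  |     False     |      True      |         True         |            False             |   False   |  True
False |  True |  True |  True ||   False   |  False  |     False     |      True      |        False         |            False             |   False   |  True
False |  True |  True | False ||   False   |   True  |      True     |     False      |         True         |             True             |   False   |  True
False |  True | False |  True ||   False   |   True  |     False     |      True      |         True         |             True             |   False   |  True
False |  True | False | False ||   False   |  False  |     False     |      True      |         True         |             True             |   False   |  True
False | False |  True |  True ||    True   |  False  |     False     |      True      |        False         |             True             |    True   |  True
False | False |  True | False ||    True   |   True  |      True     |     False      |         True         |            False             |    True   |  True
False | False | False |  True ||    True   |   True  |     False     |      True      |         True         |            False             |    True   |  True
False | False | False | False ||    True   |  False  |     False     |      True      |         True         |            False             |    True   |  True
Every row is True, so the formula is a tautology.

tautology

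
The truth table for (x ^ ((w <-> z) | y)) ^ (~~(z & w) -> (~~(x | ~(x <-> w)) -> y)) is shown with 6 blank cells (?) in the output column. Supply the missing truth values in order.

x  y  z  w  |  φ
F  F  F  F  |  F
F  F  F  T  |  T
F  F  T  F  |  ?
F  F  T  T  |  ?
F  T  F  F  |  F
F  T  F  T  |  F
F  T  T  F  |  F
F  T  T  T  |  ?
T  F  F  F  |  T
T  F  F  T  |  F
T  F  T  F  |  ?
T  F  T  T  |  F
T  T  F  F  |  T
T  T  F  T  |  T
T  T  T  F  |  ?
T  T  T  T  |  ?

T, T, F, F, T, T

Row x=F, y=F, z=T, w=F: (x ^ ((w <-> z) | y)) = F, (~~(z & w) -> (~~(x | ~(x <-> w)) -> y)) = T, so the formula = T.
Row x=F, y=F, z=T, w=T: (x ^ ((w <-> z) | y)) = T, (~~(z & w) -> (~~(x | ~(x <-> w)) -> y)) = F, so the formula = T.
Row x=F, y=T, z=T, w=T: (x ^ ((w <-> z) | y)) = T, (~~(z & w) -> (~~(x | ~(x <-> w)) -> y)) = T, so the formula = F.
Row x=T, y=F, z=T, w=F: (x ^ ((w <-> z) | y)) = T, (~~(z & w) -> (~~(x | ~(x <-> w)) -> y)) = T, so the formula = F.
Row x=T, y=T, z=T, w=F: (x ^ ((w <-> z) | y)) = F, (~~(z & w) -> (~~(x | ~(x <-> w)) -> y)) = T, so the formula = T.
Row x=T, y=T, z=T, w=T: (x ^ ((w <-> z) | y)) = F, (~~(z & w) -> (~~(x | ~(x <-> w)) -> y)) = T, so the formula = T.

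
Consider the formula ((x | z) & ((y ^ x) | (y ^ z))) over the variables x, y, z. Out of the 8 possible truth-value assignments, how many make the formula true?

5

x  y  z  |  φ
T  T  T  |  F
T  T  F  |  T
T  F  T  |  T
T  F  F  |  T
F  T  T  |  T
F  T  F  |  F
F  F  T  |  T
F  F  F  |  F
The formula is true on 5 of the 8 rows.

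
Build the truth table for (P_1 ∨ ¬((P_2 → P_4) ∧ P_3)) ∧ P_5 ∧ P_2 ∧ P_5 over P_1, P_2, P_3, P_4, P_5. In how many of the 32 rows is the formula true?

7

P_1 | P_2 | P_3 | P_4 | P_5 | φ
--- | --- | --- | --- | --- | -
 T  |  T  |  T  |  T  |  T  | T
 T  |  T  |  T  |  T  |  F  | F
 T  |  T  |  T  |  F  |  T  | T
 T  |  T  |  T  |  F  |  F  | F
 T  |  T  |  F  |  T  |  T  | T
 T  |  T  |  F  |  T  |  F  | F
 T  |  T  |  F  |  F  |  T  | T
 T  |  T  |  F  |  F  |  F  | F
 T  |  F  |  T  |  T  |  T  | F
 T  |  F  |  T  |  T  |  F  | F
 T  |  F  |  T  |  F  |  T  | F
 T  |  F  |  T  |  F  |  F  | F
 T  |  F  |  F  |  T  |  T  | F
 T  |  F  |  F  |  T  |  F  | F
 T  |  F  |  F  |  F  |  T  | F
 T  |  F  |  F  |  F  |  F  | F
 F  |  T  |  T  |  T  |  T  | F
 F  |  T  |  T  |  T  |  F  | F
 F  |  T  |  T  |  F  |  T  | T
 F  |  T  |  T  |  F  |  F  | F
 F  |  T  |  F  |  T  |  T  | T
 F  |  T  |  F  |  T  |  F  | F
 F  |  T  |  F  |  F  |  T  | T
 F  |  T  |  F  |  F  |  F  | F
 F  |  F  |  T  |  T  |  T  | F
 F  |  F  |  T  |  T  |  F  | F
 F  |  F  |  T  |  F  |  T  | F
 F  |  F  |  T  |  F  |  F  | F
 F  |  F  |  F  |  T  |  T  | F
 F  |  F  |  F  |  T  |  F  | F
 F  |  F  |  F  |  F  |  T  | F
 F  |  F  |  F  |  F  |  F  | F
The formula is true on 7 of the 32 rows.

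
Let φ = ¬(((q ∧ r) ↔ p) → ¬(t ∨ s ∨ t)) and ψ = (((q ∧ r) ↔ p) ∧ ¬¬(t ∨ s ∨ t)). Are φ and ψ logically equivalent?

p  q  r  s  t  |  φ  ψ
T  T  T  T  T  |  T  T
T  T  T  T  F  |  T  T
T  T  T  F  T  |  T  T
T  T  T  F  F  |  F  F
T  T  F  T  T  |  F  F
T  T  F  T  F  |  F  F
T  T  F  F  T  |  F  F
T  T  F  F  F  |  F  F
T  F  T  T  T  |  F  F
T  F  T  T  F  |  F  F
T  F  T  F  T  |  F  F
T  F  T  F  F  |  F  F
T  F  F  T  T  |  F  F
T  F  F  T  F  |  F  F
T  F  F  F  T  |  F  F
T  F  F  F  F  |  F  F
F  T  T  T  T  |  F  F
F  T  T  T  F  |  F  F
F  T  T  F  T  |  F  F
F  T  T  F  F  |  F  F
F  T  F  T  T  |  T  T
F  T  F  T  F  |  T  T
F  T  F  F  T  |  T  T
F  T  F  F  F  |  F  F
F  F  T  T  T  |  T  T
F  F  T  T  F  |  T  T
F  F  T  F  T  |  T  T
F  F  T  F  F  |  F  F
F  F  F  T  T  |  T  T
F  F  F  T  F  |  T  T
F  F  F  F  T  |  T  T
F  F  F  F  F  |  F  F
The columns for φ and ψ agree on every row, so they are logically equivalent.

equivalent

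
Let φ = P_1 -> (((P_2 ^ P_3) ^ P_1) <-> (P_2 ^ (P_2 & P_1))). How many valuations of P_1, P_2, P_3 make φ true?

P_1 | P_2 | P_3 | φ
--- | --- | --- | -
 T  |  T  |  T  | F
 T  |  T  |  F  | T
 T  |  F  |  T  | T
 T  |  F  |  F  | F
 F  |  T  |  T  | T
 F  |  T  |  F  | T
 F  |  F  |  T  | T
 F  |  F  |  F  | T
The formula is true on 6 of the 8 rows.

6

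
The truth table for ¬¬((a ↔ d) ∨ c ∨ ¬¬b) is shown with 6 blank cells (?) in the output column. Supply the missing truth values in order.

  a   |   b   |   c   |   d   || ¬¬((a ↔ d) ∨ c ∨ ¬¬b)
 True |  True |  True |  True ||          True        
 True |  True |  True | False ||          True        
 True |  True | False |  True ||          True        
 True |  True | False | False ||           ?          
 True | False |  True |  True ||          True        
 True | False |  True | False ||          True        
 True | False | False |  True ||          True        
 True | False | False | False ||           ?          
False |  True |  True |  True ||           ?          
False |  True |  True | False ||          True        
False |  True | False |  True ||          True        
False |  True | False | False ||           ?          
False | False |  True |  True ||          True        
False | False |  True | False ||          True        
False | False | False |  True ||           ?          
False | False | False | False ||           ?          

True, False, True, True, False, True

Row a=True, b=True, c=False, d=False: ((a ↔ d) ∨ c ∨ ¬¬b) = True, ¬((a ↔ d) ∨ c ∨ ¬¬b) = False, so ¬¬((a ↔ d) ∨ c ∨ ¬¬b) = True.
Row a=True, b=False, c=False, d=False: ((a ↔ d) ∨ c ∨ ¬¬b) = False, ¬((a ↔ d) ∨ c ∨ ¬¬b) = True, so ¬¬((a ↔ d) ∨ c ∨ ¬¬b) = False.
Row a=False, b=True, c=True, d=True: ((a ↔ d) ∨ c ∨ ¬¬b) = True, ¬((a ↔ d) ∨ c ∨ ¬¬b) = False, so ¬¬((a ↔ d) ∨ c ∨ ¬¬b) = True.
Row a=False, b=True, c=False, d=False: ((a ↔ d) ∨ c ∨ ¬¬b) = True, ¬((a ↔ d) ∨ c ∨ ¬¬b) = False, so ¬¬((a ↔ d) ∨ c ∨ ¬¬b) = True.
Row a=False, b=False, c=False, d=True: ((a ↔ d) ∨ c ∨ ¬¬b) = False, ¬((a ↔ d) ∨ c ∨ ¬¬b) = True, so ¬¬((a ↔ d) ∨ c ∨ ¬¬b) = False.
Row a=False, b=False, c=False, d=False: ((a ↔ d) ∨ c ∨ ¬¬b) = True, ¬((a ↔ d) ∨ c ∨ ¬¬b) = False, so ¬¬((a ↔ d) ∨ c ∨ ¬¬b) = True.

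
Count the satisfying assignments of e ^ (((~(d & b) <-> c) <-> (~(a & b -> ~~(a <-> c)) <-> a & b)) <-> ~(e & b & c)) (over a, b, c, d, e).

  a   |   b   |   c   |   d   |   e   ||   φ  
 True |  True |  True |  True |  True ||  True
 True |  True |  True |  True | False ||  True
 True |  True |  True | False |  True || False
 True |  True |  True | False | False || False
 True |  True | False |  True |  True || False
 True |  True | False |  True | False ||  True
 True |  True | False | False |  True ||  True
 True |  True | False | False | False || False
 True | False |  True |  True |  True || False
 True | False |  True |  True | False ||  True
 True | False |  True | False |  True || False
 True | False |  True | False | False ||  True
 True | False | False |  True |  True ||  True
 True | False | False |  True | False || False
 True | False | False | False |  True ||  True
 True | False | False | False | False || False
False |  True |  True |  True |  True || False
False |  True |  True |  True | False || False
False |  True |  True | False |  True ||  True
False |  True |  True | False | False ||  True
False |  True | False |  True |  True || False
False |  True | False |  True | False ||  True
False |  True | False | False |  True ||  True
False |  True | False | False | False || False
False | False |  True |  True |  True || False
False | False |  True |  True | False ||  True
False | False |  True | False |  True || False
False | False |  True | False | False ||  True
False | False | False |  True |  True ||  True
False | False | False |  True | False || False
False | False | False | False |  True ||  True
False | False | False | False | False || False
The formula is true on 16 of the 32 rows.

16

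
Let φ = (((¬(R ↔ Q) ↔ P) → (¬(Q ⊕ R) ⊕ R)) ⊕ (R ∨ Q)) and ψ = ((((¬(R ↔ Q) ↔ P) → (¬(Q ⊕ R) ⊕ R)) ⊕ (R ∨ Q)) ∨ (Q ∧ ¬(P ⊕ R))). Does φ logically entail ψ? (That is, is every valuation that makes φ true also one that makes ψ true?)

P  Q  R  |  φ  ψ
1  1  1  |  0  1
1  1  0  |  1  1
1  0  1  |  0  0
1  0  0  |  1  1
0  1  1  |  1  1
0  1  0  |  0  1
0  0  1  |  0  0
0  0  0  |  1  1
In every row where φ is true, ψ is also true, so φ ⊨ ψ.

yes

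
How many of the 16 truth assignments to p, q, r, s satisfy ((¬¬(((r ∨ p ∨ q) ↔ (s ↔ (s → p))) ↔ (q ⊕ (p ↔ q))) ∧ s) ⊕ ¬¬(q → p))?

p  q  r  s  |  (r ∨ p ∨ q)  (s → p)  (s ↔ (s → p))  (p ↔ q)  (q ⊕ (p ↔ q))  (q → p)  ¬(q → p)  ¬¬(q → p)  φ
T  T  T  T  |       T          T           T           T           F           T        F          T      T
T  T  T  F  |       T          T           F           T           F           T        F          T      T
T  T  F  T  |       T          T           T           T           F           T        F          T      T
T  T  F  F  |       T          T           F           T           F           T        F          T      T
T  F  T  T  |       T          T           T           F           F           T        F          T      T
T  F  T  F  |       T          T           F           F           F           T        F          T      T
T  F  F  T  |       T          T           T           F           F           T        F          T      T
T  F  F  F  |       T          T           F           F           F           T        F          T      T
F  T  T  T  |       T          F           F           F           T           F        T          F      F
F  T  T  F  |       T          T           F           F           T           F        T          F      F
F  T  F  T  |       T          F           F           F           T           F        T          F      F
F  T  F  F  |       T          T           F           F           T           F        T          F      F
F  F  T  T  |       T          F           F           T           T           T        F          T      T
F  F  T  F  |       T          T           F           T           T           T        F          T      T
F  F  F  T  |       F          F           F           T           T           T        F          T      F
F  F  F  F  |       F          T           F           T           T           T        F          T      T
The formula is true on 11 of the 16 rows.

11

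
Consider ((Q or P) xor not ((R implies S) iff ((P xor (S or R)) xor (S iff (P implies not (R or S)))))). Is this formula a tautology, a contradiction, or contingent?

P  Q  R  S  |  (Q or P)  (R implies S)  (S or R)  (P xor (S or R))  (R or S)  not (R or S)  (P implies not (R or S))  φ
T  T  T  T  |     T            T           T             F             T           F                   F              F
T  T  T  F  |     T            F           T             F             T           F                   F              F
T  T  F  T  |     T            T           T             F             T           F                   F              F
T  T  F  F  |     T            T           F             T             F           T                   T              T
T  F  T  T  |     T            T           T             F             T           F                   F              F
T  F  T  F  |     T            F           T             F             T           F                   F              F
T  F  F  T  |     T            T           T             F             T           F                   F              F
T  F  F  F  |     T            T           F             T             F           T                   T              T
F  T  T  T  |     T            T           T             T             T           F                   T              F
F  T  T  F  |     T            F           T             T             T           F                   T              F
F  T  F  T  |     T            T           T             T             T           F                   T              F
F  T  F  F  |     T            T           F             F             F           T                   T              F
F  F  T  T  |     F            T           T             T             T           F                   T              T
F  F  T  F  |     F            F           T             T             T           F                   T              T
F  F  F  T  |     F            T           T             T             T           F                   T              T
F  F  F  F  |     F            T           F             F             F           T                   T              T
6 of 16 rows are T, so the formula is contingent.

contingent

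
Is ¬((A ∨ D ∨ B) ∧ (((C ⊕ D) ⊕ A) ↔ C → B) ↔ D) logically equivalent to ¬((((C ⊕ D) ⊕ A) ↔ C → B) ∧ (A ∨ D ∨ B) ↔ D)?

equivalent

  A   |   B   |   C   |   D   |   φ   |   ψ  
----- | ----- | ----- | ----- | ----- | -----
 True |  True |  True |  True | False | False
 True |  True |  True | False | False | False
 True |  True | False |  True |  True |  True
 True |  True | False | False |  True |  True
 True | False |  True |  True |  True |  True
 True | False |  True | False |  True |  True
 True | False | False |  True |  True |  True
 True | False | False | False |  True |  True
False |  True |  True |  True |  True |  True
False |  True |  True | False |  True |  True
False |  True | False |  True | False | False
False |  True | False | False | False | False
False | False |  True |  True | False | False
False | False |  True | False | False | False
False | False | False |  True | False | False
False | False | False | False | False | False
The columns for φ and ψ agree on every row, so they are logically equivalent.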